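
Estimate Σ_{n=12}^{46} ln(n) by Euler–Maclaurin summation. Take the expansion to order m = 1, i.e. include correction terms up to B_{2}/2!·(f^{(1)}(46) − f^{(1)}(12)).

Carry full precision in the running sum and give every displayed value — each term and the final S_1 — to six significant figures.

S_1 ≈ 115.450

∫_12^46 ln(x) dx evaluates to 112.299.
½[f(12) + f(46)] = ½[2.48491 + 3.82864] = 3.15677.
Integral + boundary = 115.455.
k=1: B_{2}/(2)! × [f^{(1)}(46) − f^{(1)}(12)] = 1/12 × (0.0217391 − 0.0833333) = -0.00513285.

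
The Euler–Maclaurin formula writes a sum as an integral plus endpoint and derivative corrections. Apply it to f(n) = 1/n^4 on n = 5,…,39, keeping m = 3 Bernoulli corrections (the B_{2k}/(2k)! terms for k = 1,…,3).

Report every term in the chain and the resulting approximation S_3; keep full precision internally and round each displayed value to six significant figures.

Integral: ∫_5^39 1/x^4 dx = 0.00266105.
Boundary: ½(f(5) + f(39)) = ½(0.00160000 + 4.32257e-07) = 0.000800216.
So far: 0.00346126.
Correction k=1: B_{2}/2! · (f^{(1)}(39) − f^{(1)}(5)) = 1/12 · (-4.43340e-08 − (-0.00128000)) = 0.000106663.
Running total after k=1: 0.00356793.
Correction k=2: B_{4}/4! · (f^{(3)}(39) − f^{(3)}(5)) = −1/720 · (-8.74438e-10 − (-0.00153600)) = -2.13333e-06.
Running total after k=2: 0.00356579.
Correction k=3: B_{6}/6! · (f^{(5)}(39) − f^{(5)}(5)) = 1/30240 · (-3.21950e-11 − (-0.00344064)) = 1.13778e-07.

S_3 ≈ 0.00356591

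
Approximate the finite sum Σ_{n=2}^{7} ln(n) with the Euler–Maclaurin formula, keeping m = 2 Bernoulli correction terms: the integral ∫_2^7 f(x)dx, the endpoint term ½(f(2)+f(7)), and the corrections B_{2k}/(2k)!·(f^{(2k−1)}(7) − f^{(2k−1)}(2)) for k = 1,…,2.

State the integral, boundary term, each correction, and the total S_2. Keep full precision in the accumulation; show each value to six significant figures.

S_2 ≈ 8.52518

The integral term ∫_2^7 ln(x) dx = 7.23508.
Boundary: ½(f(2) + f(7)) = ½(0.693147 + 1.94591) = 1.31953.
So far: 8.55461.
Correction k=1: B_{2}/2! · (f^{(1)}(7) − f^{(1)}(2)) = 1/12 · (0.142857 − 0.500000) = -0.0297619.
Partial sum through k=1: 8.52484.
Correction k=2: B_{4}/4! · (f^{(3)}(7) − f^{(3)}(2)) = −1/720 · (0.00583090 − 0.250000) = 0.000339124.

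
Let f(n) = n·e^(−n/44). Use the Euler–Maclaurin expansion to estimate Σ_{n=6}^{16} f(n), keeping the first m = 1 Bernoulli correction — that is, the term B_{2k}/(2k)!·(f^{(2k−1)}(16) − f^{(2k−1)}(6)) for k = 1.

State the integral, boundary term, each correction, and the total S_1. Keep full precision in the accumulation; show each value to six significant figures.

Integral: ∫_6^16 x·e^(−x/44) dx = 84.3757.
Boundary: ½(f(6) + f(16)) = ½(5.23515 + 11.1223) = 8.17873.
Integral + boundary = 92.5544.
k=1: B_{2}/(2)! × [f^{(1)}(16) − f^{(1)}(6)] = 1/12 × (0.442364 − 0.753545) = -0.0259317.

S_1 ≈ 92.5285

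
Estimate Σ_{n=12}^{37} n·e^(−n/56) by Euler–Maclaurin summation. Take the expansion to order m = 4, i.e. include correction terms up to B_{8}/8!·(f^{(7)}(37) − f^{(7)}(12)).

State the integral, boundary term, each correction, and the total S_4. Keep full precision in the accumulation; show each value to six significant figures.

S_4 ≈ 398.024

Integral: ∫_12^37 x·e^(−x/56) dx = 383.665.
Boundary: ½(f(12) + f(37)) = ½(9.68541 + 19.1098) = 14.3976.
So far: 398.062.
k=1: B_{2}/(2)! × [f^{(1)}(37) − f^{(1)}(12)] = 1/12 × (0.175235 − 0.634164) = -0.0382441.
Running total after k=1: 398.024.
k=2: B_{4}/(4)! × [f^{(3)}(37) − f^{(3)}(12)] = −1/720 × (0.000385268 − 0.000716964) = 4.60689e-07.
Running total after k=2: 398.024.
k=3: B_{6}/(6)! × [f^{(5)}(37) − f^{(5)}(12)] = 1/30240 × (2.27888e-07 − 3.92764e-07) = -5.45224e-12.
Running total after k=3: 398.024.
k=4: B_{8}/(8)! × [f^{(7)}(37) − f^{(7)}(12)] = −1/1209600 × (1.06162e-10 − 1.77584e-10) = 5.90464e-17.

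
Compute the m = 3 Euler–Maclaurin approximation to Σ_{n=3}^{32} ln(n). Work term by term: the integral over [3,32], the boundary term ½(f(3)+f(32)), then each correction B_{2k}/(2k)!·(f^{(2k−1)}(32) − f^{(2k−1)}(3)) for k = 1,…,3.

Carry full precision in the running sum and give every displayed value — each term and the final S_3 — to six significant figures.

∫_3^32 ln(x) dx evaluates to 78.6077.
Boundary: ½(f(3) + f(32)) = ½(1.09861 + 3.46574) = 2.28217.
Integral + boundary = 80.8899.
Order-1 term: 1/12 · (0.0312500 − 0.333333) = -0.0251736.
After k=1: 80.8647.
Order-2 term: −1/720 · (6.10352e-05 − 0.0740741) = 0.000102796.
After k=2: 80.8648.
Order-3 term: 1/30240 · (7.15256e-07 − 0.0987654) = -3.26603e-06.

S_3 ≈ 80.8648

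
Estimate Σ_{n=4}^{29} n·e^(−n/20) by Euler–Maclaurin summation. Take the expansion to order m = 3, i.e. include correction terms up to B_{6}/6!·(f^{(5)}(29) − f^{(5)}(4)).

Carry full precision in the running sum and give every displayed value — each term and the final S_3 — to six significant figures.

∫_4^29 x·e^(−x/20) dx evaluates to 163.112.
½[f(4) + f(29)] = ½[3.27492 + 6.80254] = 5.03873.
Running total after boundary: 168.151.
Order-1 term: 1/12 · (-0.105557 − 0.654985) = -0.0633784.
Running total after k=1: 168.087.
Order-2 term: −1/720 · (0.000908960 − 0.00573112) = 6.69744e-06.
Running total after k=2: 168.087.
Order-3 term: 1/30240 · (5.20453e-06 − 2.45619e-05) = -6.40125e-10.

S_3 ≈ 168.087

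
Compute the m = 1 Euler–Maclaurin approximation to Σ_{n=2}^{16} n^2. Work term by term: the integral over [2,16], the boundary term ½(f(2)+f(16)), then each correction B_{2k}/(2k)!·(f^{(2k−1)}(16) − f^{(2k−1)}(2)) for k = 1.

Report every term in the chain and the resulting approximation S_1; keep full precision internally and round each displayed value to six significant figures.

S_1 ≈ 1495.00

Integral: ∫_2^16 x^2 dx = 1362.67.
Boundary: ½(f(2) + f(16)) = ½(4.00000 + 256.000) = 130.000.
Integral + boundary = 1492.67.
Correction k=1: B_{2}/2! · (f^{(1)}(16) − f^{(1)}(2)) = 1/12 · (32.0000 − 4.00000) = 2.33333.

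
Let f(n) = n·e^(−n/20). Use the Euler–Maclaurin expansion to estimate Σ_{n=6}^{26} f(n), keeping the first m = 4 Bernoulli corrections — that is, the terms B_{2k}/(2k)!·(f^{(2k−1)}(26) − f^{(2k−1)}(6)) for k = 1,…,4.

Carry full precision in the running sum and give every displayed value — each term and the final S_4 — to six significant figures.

S_4 ≈ 140.212

The integral term ∫_6^26 x·e^(−x/20) dx = 134.496.
Boundary: ½(f(6) + f(26)) = ½(4.44491 + 7.08583) = 5.76537.
Running total after boundary: 140.262.
k=1: B_{2}/(2)! × [f^{(1)}(26) − f^{(1)}(6)] = 1/12 × (-0.0817595 − 0.518573) = -0.0500277.
Partial sum through k=1: 140.212.
k=2: B_{4}/(4)! × [f^{(3)}(26) − f^{(3)}(6)] = −1/720 × (0.00115826 − 0.00500052) = 5.33648e-06.
Partial sum through k=2: 140.212.
k=3: B_{6}/(6)! × [f^{(5)}(26) − f^{(5)}(6)] = 1/30240 × (6.30230e-06 − 2.17615e-05) = -5.11218e-10.
Partial sum through k=3: 140.212.
k=4: B_{8}/(8)! × [f^{(7)}(26) − f^{(7)}(6)] = −1/1209600 × (2.42724e-08 − 7.75544e-08) = 4.40493e-14.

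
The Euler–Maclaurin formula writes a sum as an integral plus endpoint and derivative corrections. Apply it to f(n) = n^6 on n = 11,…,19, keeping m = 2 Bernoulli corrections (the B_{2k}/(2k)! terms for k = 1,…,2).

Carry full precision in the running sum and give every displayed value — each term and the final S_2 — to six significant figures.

The integral term ∫_11^19 x^6 dx = 1.24912e+08.
½[f(11) + f(19)] = ½[1.77156e+06 + 4.70459e+07] = 2.44087e+07.
So far: 1.49321e+08.
k=1: B_{2}/(2)! × [f^{(1)}(19) − f^{(1)}(11)] = 1/12 × (1.48566e+07 − 966306) = 1.15752e+06.
Partial sum through k=1: 1.50478e+08.
k=2: B_{4}/(4)! × [f^{(3)}(19) − f^{(3)}(11)] = −1/720 × (823080 − 159720) = -921.333.

S_2 ≈ 1.50477e+08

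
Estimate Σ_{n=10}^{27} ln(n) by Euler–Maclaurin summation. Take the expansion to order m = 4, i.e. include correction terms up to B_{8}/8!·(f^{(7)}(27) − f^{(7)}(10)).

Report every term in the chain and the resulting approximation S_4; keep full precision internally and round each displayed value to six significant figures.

S_4 ≈ 51.7557

Integral: ∫_10^27 ln(x) dx = 48.9617.
Boundary: ½(f(10) + f(27)) = ½(2.30259 + 3.29584) = 2.79921.
Running total after boundary: 51.7610.
k=1: B_{2}/(2)! × [f^{(1)}(27) − f^{(1)}(10)] = 1/12 × (0.0370370 − 0.100000) = -0.00524691.
Partial sum through k=1: 51.7557.
k=2: B_{4}/(4)! × [f^{(3)}(27) − f^{(3)}(10)] = −1/720 × (0.000101611 − 0.00200000) = 2.63665e-06.
Partial sum through k=2: 51.7557.
k=3: B_{6}/(6)! × [f^{(5)}(27) − f^{(5)}(10)] = 1/30240 × (1.67260e-06 − 0.000240000) = -7.88120e-09.
Partial sum through k=3: 51.7557.
k=4: B_{8}/(8)! × [f^{(7)}(27) − f^{(7)}(10)] = −1/1209600 × (6.88313e-08 − 7.20000e-05) = 5.94669e-11.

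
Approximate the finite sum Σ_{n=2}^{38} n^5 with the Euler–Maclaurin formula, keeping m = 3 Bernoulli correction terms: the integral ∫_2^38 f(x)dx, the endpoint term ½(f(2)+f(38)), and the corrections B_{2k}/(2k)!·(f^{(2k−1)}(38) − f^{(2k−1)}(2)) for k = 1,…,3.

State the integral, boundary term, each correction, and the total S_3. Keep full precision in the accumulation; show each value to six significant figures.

S_3 ≈ 5.42309e+08

∫_2^38 x^5 dx evaluates to 5.01823e+08.
Boundary: ½(f(2) + f(38)) = ½(32.0000 + 7.92352e+07) = 3.96176e+07.
Integral + boundary = 5.41440e+08.
Correction k=1: B_{2}/2! · (f^{(1)}(38) − f^{(1)}(2)) = 1/12 · (1.04257e+07 − 80.0000) = 868800.
After k=1: 5.42309e+08.
Correction k=2: B_{4}/4! · (f^{(3)}(38) − f^{(3)}(2)) = −1/720 · (86640.0 − 240.000) = -120.000.
After k=2: 5.42309e+08.
Correction k=3: B_{6}/6! · (f^{(5)}(38) − f^{(5)}(2)) = 1/30240 · (120.000 − 120.000) = 0.00000.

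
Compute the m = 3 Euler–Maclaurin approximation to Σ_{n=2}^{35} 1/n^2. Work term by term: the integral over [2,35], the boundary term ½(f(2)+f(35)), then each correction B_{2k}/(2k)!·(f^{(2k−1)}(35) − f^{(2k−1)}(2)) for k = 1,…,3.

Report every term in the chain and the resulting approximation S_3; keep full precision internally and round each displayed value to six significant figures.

Integral: ∫_2^35 1/x^2 dx = 0.471429.
Endpoint term: (f(2) + f(35))/2 = (0.250000 + 0.000816327)/2 = 0.125408.
So far: 0.596837.
Correction k=1: B_{2}/2! · (f^{(1)}(35) − f^{(1)}(2)) = 1/12 · (-4.66472e-05 − (-0.250000)) = 0.0208294.
After k=1: 0.617666.
Correction k=2: B_{4}/4! · (f^{(3)}(35) − f^{(3)}(2)) = −1/720 · (-4.56952e-07 − (-0.750000)) = -0.00104167.
After k=2: 0.616625.
Correction k=3: B_{6}/6! · (f^{(5)}(35) − f^{(5)}(2)) = 1/30240 · (-1.11907e-08 − (-5.62500)) = 0.000186012.

S_3 ≈ 0.616811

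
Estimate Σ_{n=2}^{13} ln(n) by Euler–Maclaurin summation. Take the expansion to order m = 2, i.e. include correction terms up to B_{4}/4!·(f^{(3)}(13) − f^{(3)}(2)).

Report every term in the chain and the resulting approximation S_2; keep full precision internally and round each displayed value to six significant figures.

S_2 ≈ 22.5522

∫_2^13 ln(x) dx evaluates to 20.9580.
Boundary: ½(f(2) + f(13)) = ½(0.693147 + 2.56495) = 1.62905.
Integral + boundary = 22.5871.
Order-1 term: 1/12 · (0.0769231 − 0.500000) = -0.0352564.
Partial sum through k=1: 22.5518.
Order-2 term: −1/720 · (0.000910332 − 0.250000) = 0.000345958.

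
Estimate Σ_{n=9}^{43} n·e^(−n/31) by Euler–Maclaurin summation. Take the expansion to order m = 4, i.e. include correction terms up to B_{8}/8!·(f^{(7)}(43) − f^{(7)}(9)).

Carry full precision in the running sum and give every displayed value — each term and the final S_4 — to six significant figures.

S_4 ≈ 363.192

∫_9^43 x·e^(−x/31) dx evaluates to 354.508.
½[f(9) + f(43)] = ½[6.73220 + 10.7414] = 8.73679.
So far: 363.244.
Order-1 term: 1/12 · (-0.0966966 − 0.530854) = -0.0522959.
Running total after k=1: 363.192.
Order-2 term: −1/720 · (0.000419253 − 0.00210916) = 2.34709e-06.
Running total after k=2: 363.192.
Order-3 term: 1/30240 · (9.77240e-07 − 3.81469e-06) = -9.38309e-11.
Running total after k=3: 363.192.
Order-4 term: −1/1209600 · (1.57982e-09 − 5.65517e-09) = 3.36917e-15.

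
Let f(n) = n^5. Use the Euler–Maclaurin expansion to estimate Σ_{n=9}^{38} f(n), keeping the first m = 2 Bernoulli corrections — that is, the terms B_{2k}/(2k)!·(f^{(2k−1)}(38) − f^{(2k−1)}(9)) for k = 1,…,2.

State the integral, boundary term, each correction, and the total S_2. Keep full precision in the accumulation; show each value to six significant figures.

S_2 ≈ 5.42247e+08

∫_9^38 x^5 dx evaluates to 5.01734e+08.
Endpoint term: (f(9) + f(38))/2 = (59049.0 + 7.92352e+07)/2 = 3.96471e+07.
Integral + boundary = 5.41381e+08.
Correction k=1: B_{2}/2! · (f^{(1)}(38) − f^{(1)}(9)) = 1/12 · (1.04257e+07 − 32805.0) = 866073.
After k=1: 5.42247e+08.
Correction k=2: B_{4}/4! · (f^{(3)}(38) − f^{(3)}(9)) = −1/720 · (86640.0 − 4860.00) = -113.583.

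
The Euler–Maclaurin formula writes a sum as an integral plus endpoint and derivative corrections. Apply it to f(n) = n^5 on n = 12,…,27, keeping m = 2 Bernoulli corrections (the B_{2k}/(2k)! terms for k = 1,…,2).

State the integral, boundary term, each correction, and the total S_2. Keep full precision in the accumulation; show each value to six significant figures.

S_2 ≈ 7.15840e+07

Integral: ∫_12^27 x^5 dx = 6.40724e+07.
Endpoint term: (f(12) + f(27))/2 = (248832 + 1.43489e+07)/2 = 7.29887e+06.
Integral + boundary = 7.13713e+07.
Order-1 term: 1/12 · (2.65720e+06 − 103680) = 212794.
After k=1: 7.15841e+07.
Order-2 term: −1/720 · (43740.0 − 8640.00) = -48.7500.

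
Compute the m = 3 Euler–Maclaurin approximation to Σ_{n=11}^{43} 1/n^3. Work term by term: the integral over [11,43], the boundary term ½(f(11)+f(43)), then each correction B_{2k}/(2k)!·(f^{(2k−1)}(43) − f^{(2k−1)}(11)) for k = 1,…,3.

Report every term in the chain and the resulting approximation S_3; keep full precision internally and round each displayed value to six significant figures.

S_3 ≈ 0.00426072

Integral: ∫_11^43 1/x^3 dx = 0.00386181.
½[f(11) + f(43)] = ½[0.000751315 + 1.25775e-05] = 0.000381946.
Integral + boundary = 0.00424376.
Correction k=1: B_{2}/2! · (f^{(1)}(43) − f^{(1)}(11)) = 1/12 · (-8.77501e-07 − (-0.000204904)) = 1.70022e-05.
Running total after k=1: 0.00426076.
Correction k=2: B_{4}/4! · (f^{(3)}(43) − f^{(3)}(11)) = −1/720 · (-9.49162e-09 − (-3.38684e-05)) = -4.70263e-08.
Running total after k=2: 0.00426072.
Correction k=3: B_{6}/6! · (f^{(5)}(43) − f^{(5)}(11)) = 1/30240 · (-2.15602e-10 − (-1.17560e-05)) = 3.88749e-10.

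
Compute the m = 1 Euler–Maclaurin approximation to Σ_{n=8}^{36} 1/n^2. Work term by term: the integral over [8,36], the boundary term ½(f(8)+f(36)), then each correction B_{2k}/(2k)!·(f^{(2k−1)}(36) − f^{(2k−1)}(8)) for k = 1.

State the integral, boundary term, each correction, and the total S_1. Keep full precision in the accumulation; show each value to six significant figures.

∫_8^36 1/x^2 dx evaluates to 0.0972222.
½[f(8) + f(36)] = ½[0.0156250 + 0.000771605] = 0.00819830.
Integral + boundary = 0.105421.
k=1: B_{2}/(2)! × [f^{(1)}(36) − f^{(1)}(8)] = 1/12 × (-4.28669e-05 − (-0.00390625)) = 0.000321949.

S_1 ≈ 0.105742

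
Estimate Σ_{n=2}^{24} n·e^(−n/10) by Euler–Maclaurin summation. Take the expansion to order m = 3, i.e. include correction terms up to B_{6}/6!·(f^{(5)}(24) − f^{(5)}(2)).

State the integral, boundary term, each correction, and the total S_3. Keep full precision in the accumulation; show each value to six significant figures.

S_3 ≈ 69.2458

The integral term ∫_2^24 x·e^(−x/10) dx = 67.4036.
½[f(2) + f(24)] = ½[1.63746 + 2.17723] = 1.90735.
Running total after boundary: 69.3109.
k=1: B_{2}/(2)! × [f^{(1)}(24) − f^{(1)}(2)] = 1/12 × (-0.127005 − 0.654985) = -0.0651658.
Partial sum through k=1: 69.2458.
k=2: B_{4}/(4)! × [f^{(3)}(24) − f^{(3)}(2)] = −1/720 × (0.000544308 − 0.0229245) = 3.10835e-05.
Partial sum through k=2: 69.2458.
k=3: B_{6}/(6)! × [f^{(5)}(24) − f^{(5)}(2)] = 1/30240 × (2.35867e-05 − 0.000392991) = -1.22157e-08.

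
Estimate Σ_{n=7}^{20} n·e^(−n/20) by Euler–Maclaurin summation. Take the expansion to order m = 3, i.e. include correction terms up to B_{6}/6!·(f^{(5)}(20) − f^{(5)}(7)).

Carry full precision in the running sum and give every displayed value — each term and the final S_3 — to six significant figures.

S_3 ≈ 92.3351

Integral: ∫_7^20 x·e^(−x/20) dx = 86.2280.
½[f(7) + f(20)] = ½[4.93282 + 7.35759] = 6.14520.
Integral + boundary = 92.3732.
Order-1 term: 1/12 · (0.00000 − 0.458047) = -0.0381706.
Partial sum through k=1: 92.3350.
Order-2 term: −1/720 · (0.00183940 − 0.00466856) = 3.92939e-06.
Partial sum through k=2: 92.3351.
Order-3 term: 1/30240 · (9.19699e-06 − 2.04800e-05) = -3.73115e-10.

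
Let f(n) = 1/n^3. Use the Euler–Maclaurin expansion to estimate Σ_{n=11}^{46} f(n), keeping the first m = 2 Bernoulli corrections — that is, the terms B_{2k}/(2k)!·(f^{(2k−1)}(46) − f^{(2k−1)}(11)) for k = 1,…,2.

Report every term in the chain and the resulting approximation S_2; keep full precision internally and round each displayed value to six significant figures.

S_2 ≈ 0.00429370

∫_11^46 1/x^3 dx evaluates to 0.00389594.
½[f(11) + f(46)] = ½[0.000751315 + 1.02737e-05] = 0.000380794.
Integral + boundary = 0.00427673.
Order-1 term: 1/12 · (-6.70023e-07 − (-0.000204904)) = 1.70195e-05.
Partial sum through k=1: 0.00429375.
Order-2 term: −1/720 · (-6.33292e-09 − (-3.38684e-05)) = -4.70307e-08.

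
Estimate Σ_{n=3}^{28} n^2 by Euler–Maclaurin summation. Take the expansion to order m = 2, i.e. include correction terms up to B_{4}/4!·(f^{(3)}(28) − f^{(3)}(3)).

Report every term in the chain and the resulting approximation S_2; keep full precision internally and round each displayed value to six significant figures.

S_2 ≈ 7709.00

The integral term ∫_3^28 x^2 dx = 7308.33.
½[f(3) + f(28)] = ½[9.00000 + 784.000] = 396.500.
So far: 7704.83.
Order-1 term: 1/12 · (56.0000 − 6.00000) = 4.16667.
After k=1: 7709.00.
Order-2 term: −1/720 · (0.00000 − 0.00000) = 0.00000.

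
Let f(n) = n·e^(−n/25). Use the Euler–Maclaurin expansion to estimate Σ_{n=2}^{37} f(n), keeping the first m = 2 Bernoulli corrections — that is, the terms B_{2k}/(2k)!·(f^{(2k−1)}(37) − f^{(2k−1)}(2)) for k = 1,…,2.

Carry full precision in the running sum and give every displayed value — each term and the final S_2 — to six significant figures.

The integral term ∫_2^37 x·e^(−x/25) dx = 270.265.
Endpoint term: (f(2) + f(37))/2 = (1.84623 + 8.42259)/2 = 5.13441.
Integral + boundary = 275.400.
k=1: B_{2}/(2)! × [f^{(1)}(37) − f^{(1)}(2)] = 1/12 × (-0.109266 − 0.849267) = -0.0798778.
Running total after k=1: 275.320.
k=2: B_{4}/(4)! × [f^{(3)}(37) − f^{(3)}(2)] = −1/720 × (0.000553615 − 0.00431280) = 5.22109e-06.

S_2 ≈ 275.320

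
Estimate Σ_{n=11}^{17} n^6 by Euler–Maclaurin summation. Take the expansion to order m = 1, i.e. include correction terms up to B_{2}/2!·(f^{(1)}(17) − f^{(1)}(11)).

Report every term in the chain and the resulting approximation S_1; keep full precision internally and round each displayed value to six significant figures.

S_1 ≈ 6.94199e+07

Integral: ∫_11^17 x^6 dx = 5.58359e+07.
Boundary: ½(f(11) + f(17)) = ½(1.77156e+06 + 2.41376e+07) = 1.29546e+07.
Integral + boundary = 6.87905e+07.
Correction k=1: B_{2}/2! · (f^{(1)}(17) − f^{(1)}(11)) = 1/12 · (8.51914e+06 − 966306) = 629403.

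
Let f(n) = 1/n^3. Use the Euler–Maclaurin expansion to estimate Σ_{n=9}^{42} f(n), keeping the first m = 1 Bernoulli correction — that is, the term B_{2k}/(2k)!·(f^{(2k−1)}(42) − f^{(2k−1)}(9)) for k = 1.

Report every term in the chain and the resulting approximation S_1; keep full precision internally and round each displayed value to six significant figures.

∫_9^42 1/x^3 dx evaluates to 0.00588939.
Endpoint term: (f(9) + f(42))/2 = (0.00137174 + 1.34975e-05)/2 = 0.000692620.
Integral + boundary = 0.00658201.
k=1: B_{2}/(2)! × [f^{(1)}(42) − f^{(1)}(9)] = 1/12 × (-9.64104e-07 − (-0.000457247)) = 3.80236e-05.

S_1 ≈ 0.00662004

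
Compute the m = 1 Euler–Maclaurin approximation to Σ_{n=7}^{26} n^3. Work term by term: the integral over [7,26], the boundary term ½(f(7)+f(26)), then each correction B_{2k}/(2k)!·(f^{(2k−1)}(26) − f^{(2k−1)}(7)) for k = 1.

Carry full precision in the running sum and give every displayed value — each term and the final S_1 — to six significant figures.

∫_7^26 x^3 dx evaluates to 113644.
½[f(7) + f(26)] = ½[343.000 + 17576.0] = 8959.50.
Integral + boundary = 122603.
k=1: B_{2}/(2)! × [f^{(1)}(26) − f^{(1)}(7)] = 1/12 × (2028.00 − 147.000) = 156.750.

S_1 ≈ 122760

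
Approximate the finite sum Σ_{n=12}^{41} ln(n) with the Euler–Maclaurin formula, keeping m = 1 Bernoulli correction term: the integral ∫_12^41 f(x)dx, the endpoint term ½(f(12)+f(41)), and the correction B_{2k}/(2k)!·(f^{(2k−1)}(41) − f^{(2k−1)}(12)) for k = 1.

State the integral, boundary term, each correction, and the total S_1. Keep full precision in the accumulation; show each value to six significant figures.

S_1 ≈ 96.5319

∫_12^41 ln(x) dx evaluates to 93.4376.
Boundary: ½(f(12) + f(41)) = ½(2.48491 + 3.71357) = 3.09924.
Running total after boundary: 96.5368.
Correction k=1: B_{2}/2! · (f^{(1)}(41) − f^{(1)}(12)) = 1/12 · (0.0243902 − 0.0833333) = -0.00491192.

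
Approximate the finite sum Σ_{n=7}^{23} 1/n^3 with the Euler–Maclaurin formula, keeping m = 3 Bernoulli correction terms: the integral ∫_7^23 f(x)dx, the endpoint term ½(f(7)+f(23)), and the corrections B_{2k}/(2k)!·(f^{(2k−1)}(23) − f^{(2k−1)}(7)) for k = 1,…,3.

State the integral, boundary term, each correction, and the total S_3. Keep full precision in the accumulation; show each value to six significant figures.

The integral term ∫_7^23 1/x^3 dx = 0.00925890.
Boundary: ½(f(7) + f(23)) = ½(0.00291545 + 8.21895e-05) = 0.00149882.
Running total after boundary: 0.0107577.
Correction k=1: B_{2}/2! · (f^{(1)}(23) − f^{(1)}(7)) = 1/12 · (-1.07204e-05 − (-0.00124948)) = 0.000103230.
After k=1: 0.0108610.
Correction k=2: B_{4}/4! · (f^{(3)}(23) − f^{(3)}(7)) = −1/720 · (-4.05307e-07 − (-0.000509992)) = -7.07759e-07.
After k=2: 0.0108602.
Correction k=3: B_{6}/6! · (f^{(5)}(23) − f^{(5)}(7)) = 1/30240 · (-3.21794e-08 − (-0.000437136)) = 1.44545e-08.

S_3 ≈ 0.0108603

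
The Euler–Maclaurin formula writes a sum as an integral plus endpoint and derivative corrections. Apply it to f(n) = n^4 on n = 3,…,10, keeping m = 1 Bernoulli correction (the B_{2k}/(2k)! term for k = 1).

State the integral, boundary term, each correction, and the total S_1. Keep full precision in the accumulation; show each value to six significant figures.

S_1 ≈ 25316.2

∫_3^10 x^4 dx evaluates to 19951.4.
½[f(3) + f(10)] = ½[81.0000 + 10000.0] = 5040.50.
So far: 24991.9.
Correction k=1: B_{2}/2! · (f^{(1)}(10) − f^{(1)}(3)) = 1/12 · (4000.00 − 108.000) = 324.333.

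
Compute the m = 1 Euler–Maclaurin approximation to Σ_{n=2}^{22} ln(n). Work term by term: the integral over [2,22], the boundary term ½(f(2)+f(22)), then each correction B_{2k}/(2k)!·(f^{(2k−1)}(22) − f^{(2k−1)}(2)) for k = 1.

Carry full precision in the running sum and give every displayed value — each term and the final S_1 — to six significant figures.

Integral: ∫_2^22 ln(x) dx = 46.6166.
Boundary: ½(f(2) + f(22)) = ½(0.693147 + 3.09104) = 1.89209.
Running total after boundary: 48.5087.
Correction k=1: B_{2}/2! · (f^{(1)}(22) − f^{(1)}(2)) = 1/12 · (0.0454545 − 0.500000) = -0.0378788.

S_1 ≈ 48.4709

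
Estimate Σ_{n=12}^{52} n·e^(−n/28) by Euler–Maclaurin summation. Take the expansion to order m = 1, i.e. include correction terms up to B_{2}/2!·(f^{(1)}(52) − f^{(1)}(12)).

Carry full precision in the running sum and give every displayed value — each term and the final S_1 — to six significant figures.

Integral: ∫_12^52 x·e^(−x/28) dx = 379.907.
½[f(12) + f(52)] = ½[7.81727 + 8.11814] = 7.96770.
So far: 387.875.
Order-1 term: 1/12 · (-0.133815 − 0.372251) = -0.0421722.

S_1 ≈ 387.833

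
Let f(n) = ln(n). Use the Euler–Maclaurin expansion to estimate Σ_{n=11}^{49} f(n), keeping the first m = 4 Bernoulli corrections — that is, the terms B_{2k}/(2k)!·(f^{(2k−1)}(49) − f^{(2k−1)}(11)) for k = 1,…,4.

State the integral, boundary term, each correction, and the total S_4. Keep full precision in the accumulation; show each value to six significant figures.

S_4 ≈ 129.461

The integral term ∫_11^49 ln(x) dx = 126.322.
Boundary: ½(f(11) + f(49)) = ½(2.39790 + 3.89182) = 3.14486.
So far: 129.467.
Correction k=1: B_{2}/2! · (f^{(1)}(49) − f^{(1)}(11)) = 1/12 · (0.0204082 − 0.0909091) = -0.00587508.
After k=1: 129.461.
Correction k=2: B_{4}/4! · (f^{(3)}(49) − f^{(3)}(11)) = −1/720 · (1.69997e-05 − 0.00150263) = 2.06337e-06.
After k=2: 129.461.
Correction k=3: B_{6}/6! · (f^{(5)}(49) − f^{(5)}(11)) = 1/30240 · (8.49632e-08 − 0.000149021) = -4.92514e-09.
After k=3: 129.461.
Correction k=4: B_{8}/8! · (f^{(7)}(49) − f^{(7)}(11)) = −1/1209600 · (1.06160e-09 − 3.69474e-05) = 3.05442e-11.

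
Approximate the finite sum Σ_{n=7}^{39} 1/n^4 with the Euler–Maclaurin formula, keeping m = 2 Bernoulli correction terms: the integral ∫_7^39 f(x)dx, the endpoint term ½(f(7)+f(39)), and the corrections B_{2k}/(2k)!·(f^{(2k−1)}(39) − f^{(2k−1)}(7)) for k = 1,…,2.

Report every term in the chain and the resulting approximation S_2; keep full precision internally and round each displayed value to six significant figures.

S_2 ≈ 0.00119429

Integral: ∫_7^39 1/x^4 dx = 0.000966198.
Boundary: ½(f(7) + f(39)) = ½(0.000416493 + 4.32257e-07) = 0.000208463.
So far: 0.00117466.
Order-1 term: 1/12 · (-4.43340e-08 − (-0.000237996)) = 1.98293e-05.
After k=1: 0.00119449.
Order-2 term: −1/720 · (-8.74438e-10 − (-0.000145712)) = -2.02376e-07.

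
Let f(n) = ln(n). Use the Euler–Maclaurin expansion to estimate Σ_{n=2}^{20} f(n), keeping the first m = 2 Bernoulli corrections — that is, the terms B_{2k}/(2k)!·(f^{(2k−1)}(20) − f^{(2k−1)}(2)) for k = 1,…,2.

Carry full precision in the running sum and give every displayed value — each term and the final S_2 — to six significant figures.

S_2 ≈ 42.3356

The integral term ∫_2^20 ln(x) dx = 40.5284.
½[f(2) + f(20)] = ½[0.693147 + 2.99573] = 1.84444.
Integral + boundary = 42.3728.
Order-1 term: 1/12 · (0.0500000 − 0.500000) = -0.0375000.
Partial sum through k=1: 42.3353.
Order-2 term: −1/720 · (0.000250000 − 0.250000) = 0.000346875.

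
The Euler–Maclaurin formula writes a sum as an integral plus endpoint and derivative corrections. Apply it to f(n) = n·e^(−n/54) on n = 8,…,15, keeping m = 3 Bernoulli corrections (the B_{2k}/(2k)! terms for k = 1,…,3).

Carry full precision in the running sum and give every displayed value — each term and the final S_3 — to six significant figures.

The integral term ∫_8^15 x·e^(−x/54) dx = 64.6766.
Boundary: ½(f(8) + f(15)) = ½(6.89843 + 11.3620) = 9.13020.
Integral + boundary = 73.8068.
k=1: B_{2}/(2)! × [f^{(1)}(15) − f^{(1)}(8)] = 1/12 × (0.547058 − 0.734555) = -0.0156247.
After k=1: 73.7911.
k=2: B_{4}/(4)! × [f^{(3)}(15) − f^{(3)}(8)] = −1/720 × (0.000707129 − 0.000843334) = 1.89173e-07.
After k=2: 73.7911.
k=3: B_{6}/(6)! × [f^{(5)}(15) − f^{(5)}(8)] = 1/30240 × (4.20663e-07 − 4.92031e-07) = -2.36007e-12.

S_3 ≈ 73.7911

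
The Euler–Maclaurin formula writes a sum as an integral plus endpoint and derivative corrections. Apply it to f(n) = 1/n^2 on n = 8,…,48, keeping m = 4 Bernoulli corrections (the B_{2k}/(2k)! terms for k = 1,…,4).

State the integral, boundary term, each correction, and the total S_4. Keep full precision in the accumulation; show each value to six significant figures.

S_4 ≈ 0.112519

Integral: ∫_8^48 1/x^2 dx = 0.104167.
Boundary: ½(f(8) + f(48)) = ½(0.0156250 + 0.000434028) = 0.00802951.
So far: 0.112196.
Correction k=1: B_{2}/2! · (f^{(1)}(48) − f^{(1)}(8)) = 1/12 · (-1.80845e-05 − (-0.00390625)) = 0.000324014.
Partial sum through k=1: 0.112520.
Correction k=2: B_{4}/4! · (f^{(3)}(48) − f^{(3)}(8)) = −1/720 · (-9.41901e-08 − (-0.000732422)) = -1.01712e-06.
Partial sum through k=2: 0.112519.
Correction k=3: B_{6}/6! · (f^{(5)}(48) − f^{(5)}(8)) = 1/30240 · (-1.22643e-09 − (-0.000343323)) = 1.13532e-08.
Partial sum through k=3: 0.112519.
Correction k=4: B_{8}/8! · (f^{(7)}(48) − f^{(7)}(8)) = −1/1209600 · (-2.98091e-11 − (-0.000300407)) = -2.48353e-10.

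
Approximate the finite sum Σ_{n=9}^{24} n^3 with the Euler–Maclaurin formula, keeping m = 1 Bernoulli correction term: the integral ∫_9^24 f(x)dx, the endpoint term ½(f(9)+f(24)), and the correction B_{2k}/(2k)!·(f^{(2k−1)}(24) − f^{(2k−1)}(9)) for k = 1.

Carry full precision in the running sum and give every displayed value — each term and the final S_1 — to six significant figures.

S_1 ≈ 88704.0

Integral: ∫_9^24 x^3 dx = 81303.8.
½[f(9) + f(24)] = ½[729.000 + 13824.0] = 7276.50.
Running total after boundary: 88580.2.
Order-1 term: 1/12 · (1728.00 − 243.000) = 123.750.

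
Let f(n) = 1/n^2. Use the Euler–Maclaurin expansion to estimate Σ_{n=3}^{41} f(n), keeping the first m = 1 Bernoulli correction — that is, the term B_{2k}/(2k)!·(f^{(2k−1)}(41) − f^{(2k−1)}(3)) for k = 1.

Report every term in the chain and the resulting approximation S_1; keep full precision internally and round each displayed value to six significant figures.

S_1 ≈ 0.370967

Integral: ∫_3^41 1/x^2 dx = 0.308943.
½[f(3) + f(41)] = ½[0.111111 + 0.000594884] = 0.0558530.
Running total after boundary: 0.364796.
Order-1 term: 1/12 · (-2.90187e-05 − (-0.0740741)) = 0.00617042.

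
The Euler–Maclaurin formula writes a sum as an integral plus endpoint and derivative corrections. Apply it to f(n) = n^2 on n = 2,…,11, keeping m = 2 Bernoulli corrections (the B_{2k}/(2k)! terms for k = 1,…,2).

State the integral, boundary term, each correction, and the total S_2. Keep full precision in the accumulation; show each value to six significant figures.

S_2 ≈ 505.000

Integral: ∫_2^11 x^2 dx = 441.000.
½[f(2) + f(11)] = ½[4.00000 + 121.000] = 62.5000.
Integral + boundary = 503.500.
Order-1 term: 1/12 · (22.0000 − 4.00000) = 1.50000.
Running total after k=1: 505.000.
Order-2 term: −1/720 · (0.00000 − 0.00000) = 0.00000.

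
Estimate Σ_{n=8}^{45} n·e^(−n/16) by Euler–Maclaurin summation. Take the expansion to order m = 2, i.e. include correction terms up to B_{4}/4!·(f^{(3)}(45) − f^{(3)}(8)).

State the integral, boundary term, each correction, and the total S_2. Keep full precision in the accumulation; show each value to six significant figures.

S_2 ≈ 178.037

∫_8^45 x·e^(−x/16) dx evaluates to 174.294.
Endpoint term: (f(8) + f(45))/2 = (4.85225 + 2.70246)/2 = 3.77735.
So far: 178.072.
k=1: B_{2}/(2)! × [f^{(1)}(45) − f^{(1)}(8)] = 1/12 × (-0.108849 − 0.303265) = -0.0343429.
Running total after k=1: 178.037.
k=2: B_{4}/(4)! × [f^{(3)}(45) − f^{(3)}(8)] = −1/720 × (4.39854e-05 − 0.00592315) = 8.16551e-06.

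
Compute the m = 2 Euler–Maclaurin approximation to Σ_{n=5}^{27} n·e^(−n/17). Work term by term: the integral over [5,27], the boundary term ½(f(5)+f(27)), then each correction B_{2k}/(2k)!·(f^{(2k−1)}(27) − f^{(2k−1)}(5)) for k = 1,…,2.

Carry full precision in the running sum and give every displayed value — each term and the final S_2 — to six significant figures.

Integral: ∫_5^27 x·e^(−x/17) dx = 125.895.
Endpoint term: (f(5) + f(27))/2 = (3.72594 + 5.51572)/2 = 4.62083.
So far: 130.516.
Order-1 term: 1/12 · (-0.120168 − 0.526016) = -0.0538486.
After k=1: 130.462.
Order-2 term: −1/720 · (0.000997936 − 0.00697714) = 8.30445e-06.

S_2 ≈ 130.462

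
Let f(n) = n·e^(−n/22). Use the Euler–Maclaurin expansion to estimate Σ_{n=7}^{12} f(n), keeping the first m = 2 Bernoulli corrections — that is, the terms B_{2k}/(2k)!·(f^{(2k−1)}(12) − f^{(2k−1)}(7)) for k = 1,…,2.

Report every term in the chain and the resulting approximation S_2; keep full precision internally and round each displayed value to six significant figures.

The integral term ∫_7^12 x·e^(−x/22) dx = 30.6016.
Boundary: ½(f(7) + f(12)) = ½(5.09229 + 6.95494) = 6.02362.
Integral + boundary = 36.6252.
Order-1 term: 1/12 · (0.263445 − 0.496003) = -0.0193798.
Running total after k=1: 36.6059.
Order-2 term: −1/720 · (0.00293926 − 0.00403088) = 1.51613e-06.

S_2 ≈ 36.6059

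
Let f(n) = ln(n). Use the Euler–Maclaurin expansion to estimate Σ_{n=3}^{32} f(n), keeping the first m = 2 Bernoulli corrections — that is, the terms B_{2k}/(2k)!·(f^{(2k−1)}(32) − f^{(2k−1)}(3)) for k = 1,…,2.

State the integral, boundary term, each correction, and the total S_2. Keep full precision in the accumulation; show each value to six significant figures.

The integral term ∫_3^32 ln(x) dx = 78.6077.
Boundary: ½(f(3) + f(32)) = ½(1.09861 + 3.46574) = 2.28217.
Integral + boundary = 80.8899.
Order-1 term: 1/12 · (0.0312500 − 0.333333) = -0.0251736.
After k=1: 80.8647.
Order-2 term: −1/720 · (6.10352e-05 − 0.0740741) = 0.000102796.

S_2 ≈ 80.8648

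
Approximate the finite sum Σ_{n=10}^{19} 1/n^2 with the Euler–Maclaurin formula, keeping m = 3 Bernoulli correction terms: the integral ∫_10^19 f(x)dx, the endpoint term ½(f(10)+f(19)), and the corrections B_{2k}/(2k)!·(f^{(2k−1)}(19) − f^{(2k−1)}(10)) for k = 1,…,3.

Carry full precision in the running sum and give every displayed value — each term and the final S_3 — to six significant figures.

Integral: ∫_10^19 1/x^2 dx = 0.0473684.
Endpoint term: (f(10) + f(19))/2 = (0.0100000 + 0.00277008)/2 = 0.00638504.
So far: 0.0537535.
Order-1 term: 1/12 · (-0.000291588 − (-0.00200000)) = 0.000142368.
Partial sum through k=1: 0.0538958.
Order-2 term: −1/720 · (-9.69267e-06 − (-0.000240000)) = -3.19871e-07.
Partial sum through k=2: 0.0538955.
Order-3 term: 1/30240 · (-8.05485e-07 − (-7.20000e-05)) = 2.35432e-09.

S_3 ≈ 0.0538955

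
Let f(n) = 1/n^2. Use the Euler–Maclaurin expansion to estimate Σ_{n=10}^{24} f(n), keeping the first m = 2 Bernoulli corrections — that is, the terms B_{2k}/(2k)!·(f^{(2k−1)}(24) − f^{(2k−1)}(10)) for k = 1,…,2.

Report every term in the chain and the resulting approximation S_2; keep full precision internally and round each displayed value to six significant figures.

∫_10^24 1/x^2 dx evaluates to 0.0583333.
Boundary: ½(f(10) + f(24)) = ½(0.0100000 + 0.00173611) = 0.00586806.
So far: 0.0642014.
k=1: B_{2}/(2)! × [f^{(1)}(24) − f^{(1)}(10)] = 1/12 × (-0.000144676 − (-0.00200000)) = 0.000154610.
Running total after k=1: 0.0643560.
k=2: B_{4}/(4)! × [f^{(3)}(24) − f^{(3)}(10)] = −1/720 × (-3.01408e-06 − (-0.000240000)) = -3.29147e-07.

S_2 ≈ 0.0643557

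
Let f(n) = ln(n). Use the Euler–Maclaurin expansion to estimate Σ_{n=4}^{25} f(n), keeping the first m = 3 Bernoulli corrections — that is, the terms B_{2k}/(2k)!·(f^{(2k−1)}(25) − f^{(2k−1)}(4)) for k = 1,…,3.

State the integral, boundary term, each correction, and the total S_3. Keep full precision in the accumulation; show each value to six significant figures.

∫_4^25 ln(x) dx evaluates to 53.9267.
½[f(4) + f(25)] = ½[1.38629 + 3.21888] = 2.30259.
Integral + boundary = 56.2293.
Correction k=1: B_{2}/2! · (f^{(1)}(25) − f^{(1)}(4)) = 1/12 · (0.0400000 − 0.250000) = -0.0175000.
Partial sum through k=1: 56.2118.
Correction k=2: B_{4}/4! · (f^{(3)}(25) − f^{(3)}(4)) = −1/720 · (0.000128000 − 0.0312500) = 4.32250e-05.
Partial sum through k=2: 56.2118.
Correction k=3: B_{6}/6! · (f^{(5)}(25) − f^{(5)}(4)) = 1/30240 · (2.45760e-06 − 0.0234375) = -7.74968e-07.

S_3 ≈ 56.2118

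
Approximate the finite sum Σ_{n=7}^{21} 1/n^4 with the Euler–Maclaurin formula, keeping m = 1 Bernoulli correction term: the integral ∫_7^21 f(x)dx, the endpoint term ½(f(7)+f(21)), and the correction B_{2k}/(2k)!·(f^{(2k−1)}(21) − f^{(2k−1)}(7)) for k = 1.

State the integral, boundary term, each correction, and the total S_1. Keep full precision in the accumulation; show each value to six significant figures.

S_1 ≈ 0.00116639

The integral term ∫_7^21 1/x^4 dx = 0.000935824.
½[f(7) + f(21)] = ½[0.000416493 + 5.14189e-06] = 0.000210818.
Integral + boundary = 0.00114664.
Correction k=1: B_{2}/2! · (f^{(1)}(21) − f^{(1)}(7)) = 1/12 · (-9.79408e-07 − (-0.000237996)) = 1.97514e-05.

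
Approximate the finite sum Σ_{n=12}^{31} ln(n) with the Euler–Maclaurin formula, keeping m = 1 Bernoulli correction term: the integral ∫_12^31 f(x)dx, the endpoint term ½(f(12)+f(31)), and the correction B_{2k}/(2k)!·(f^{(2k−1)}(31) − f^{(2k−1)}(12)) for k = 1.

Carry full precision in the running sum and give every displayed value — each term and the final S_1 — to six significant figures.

S_1 ≈ 60.5899

Integral: ∫_12^31 ln(x) dx = 57.6347.
½[f(12) + f(31)] = ½[2.48491 + 3.43399] = 2.95945.
Running total after boundary: 60.5942.
Correction k=1: B_{2}/2! · (f^{(1)}(31) − f^{(1)}(12)) = 1/12 · (0.0322581 − 0.0833333) = -0.00425627.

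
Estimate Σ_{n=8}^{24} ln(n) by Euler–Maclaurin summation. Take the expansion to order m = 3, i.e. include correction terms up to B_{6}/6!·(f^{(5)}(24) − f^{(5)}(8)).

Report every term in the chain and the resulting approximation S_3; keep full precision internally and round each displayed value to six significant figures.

The integral term ∫_8^24 ln(x) dx = 43.6378.
Endpoint term: (f(8) + f(24))/2 = (2.07944 + 3.17805)/2 = 2.62875.
Integral + boundary = 46.2665.
k=1: B_{2}/(2)! × [f^{(1)}(24) − f^{(1)}(8)] = 1/12 × (0.0416667 − 0.125000) = -0.00694444.
Running total after k=1: 46.2596.
k=2: B_{4}/(4)! × [f^{(3)}(24) − f^{(3)}(8)] = −1/720 × (0.000144676 − 0.00390625) = 5.22441e-06.
Running total after k=2: 46.2596.
k=3: B_{6}/(6)! × [f^{(5)}(24) − f^{(5)}(8)] = 1/30240 × (3.01408e-06 − 0.000732422) = -2.41206e-08.

S_3 ≈ 46.2596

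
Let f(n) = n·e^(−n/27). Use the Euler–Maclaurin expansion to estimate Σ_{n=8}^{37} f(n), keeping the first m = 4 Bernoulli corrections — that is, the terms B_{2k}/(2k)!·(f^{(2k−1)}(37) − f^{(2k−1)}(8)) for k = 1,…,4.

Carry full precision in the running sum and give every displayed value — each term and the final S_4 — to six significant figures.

Integral: ∫_8^37 x·e^(−x/27) dx = 263.737.
½[f(8) + f(37)] = ½[5.94854 + 9.39848] = 7.67351.
Integral + boundary = 271.410.
Correction k=1: B_{2}/2! · (f^{(1)}(37) − f^{(1)}(8)) = 1/12 · (-0.0940788 − 0.523251) = -0.0514441.
Partial sum through k=1: 271.359.
Correction k=2: B_{4}/4! · (f^{(3)}(37) − f^{(3)}(8)) = −1/720 · (0.000567828 − 0.00275773) = 3.04153e-06.
Partial sum through k=2: 271.359.
Correction k=3: B_{6}/6! · (f^{(5)}(37) − f^{(5)}(8)) = 1/30240 · (1.73485e-06 − 6.58120e-06) = -1.60263e-10.
Partial sum through k=3: 271.359.
Correction k=4: B_{8}/8! · (f^{(7)}(37) − f^{(7)}(8)) = −1/1209600 · (3.69108e-09 − 1.28663e-08) = 7.58531e-15.

S_4 ≈ 271.359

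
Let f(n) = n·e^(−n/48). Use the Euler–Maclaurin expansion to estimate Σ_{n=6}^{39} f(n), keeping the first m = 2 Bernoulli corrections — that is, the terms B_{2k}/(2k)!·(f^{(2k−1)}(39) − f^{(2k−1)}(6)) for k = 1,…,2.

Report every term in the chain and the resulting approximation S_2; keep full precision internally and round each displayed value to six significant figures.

Integral: ∫_6^39 x·e^(−x/48) dx = 434.343.
½[f(6) + f(39)] = ½[5.29498 + 17.3061] = 11.3006.
Integral + boundary = 445.644.
Order-1 term: 1/12 · (0.0832026 − 0.772185) = -0.0574152.
After k=1: 445.586.
Order-2 term: −1/720 · (0.000421310 − 0.00110121) = 9.44301e-07.

S_2 ≈ 445.586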